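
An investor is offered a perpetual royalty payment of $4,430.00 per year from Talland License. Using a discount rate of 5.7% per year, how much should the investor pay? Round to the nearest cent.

Level perpetuity: PV = C / r = $4,430.00 / 0.057 = $77,719.30

$77719.30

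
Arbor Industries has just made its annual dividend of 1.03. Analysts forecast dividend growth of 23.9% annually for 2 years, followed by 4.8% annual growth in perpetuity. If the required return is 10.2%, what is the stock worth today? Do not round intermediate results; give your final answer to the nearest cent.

27.73

D_1 = 1.27617
D_2 = 1.58117
Terminal value at year 2: TV = D_2×(1+g_2)/(r−g_2) = 1.65707/0.054 = 30.68650
P_0 = D_1/(1+r)^1 + D_2/(1+r)^2 + TV/(1+r)^2
    = 1.15805 + 1.30202 + 25.26877 = 27.72884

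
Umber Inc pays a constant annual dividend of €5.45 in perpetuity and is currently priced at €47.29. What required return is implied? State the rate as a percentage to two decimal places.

11.52%

P = C/r ⇒ r = C/P = €5.45/€47.29 = 0.115246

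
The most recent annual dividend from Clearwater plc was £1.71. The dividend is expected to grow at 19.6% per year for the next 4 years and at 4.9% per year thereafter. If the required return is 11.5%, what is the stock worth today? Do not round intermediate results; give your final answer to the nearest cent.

£44.16

D_1 = 2.04516
D_2 = 2.44601
D_3 = 2.92543
D_4 = 3.49881
Terminal value at year 4: TV = D_4×(1+g_2)/(r−g_2) = 3.67026/0.066 = 55.60993
P_0 = D_1/(1+r)^1 + D_2/(1+r)^2 + D_3/(1+r)^3 + D_4/(1+r)^4 + TV/(1+r)^4
    = 1.83422 + 1.96747 + 2.11040 + 2.26371 + 35.97932 = 44.15513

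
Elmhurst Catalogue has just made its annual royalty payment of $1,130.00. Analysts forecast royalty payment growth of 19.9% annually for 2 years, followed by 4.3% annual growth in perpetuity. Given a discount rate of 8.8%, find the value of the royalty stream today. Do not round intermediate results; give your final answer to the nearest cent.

$34425.21

D_1 = 1354.87000
D_2 = 1624.48913
Terminal value at year 2: TV = D_2×(1+g_2)/(r−g_2) = 1694.34216/0.045 = 37652.04806
P_0 = D_1/(1+r)^1 + D_2/(1+r)^2 + TV/(1+r)^2
    = 1245.28493 + 1372.33146 + 31807.59358 = 34425.20997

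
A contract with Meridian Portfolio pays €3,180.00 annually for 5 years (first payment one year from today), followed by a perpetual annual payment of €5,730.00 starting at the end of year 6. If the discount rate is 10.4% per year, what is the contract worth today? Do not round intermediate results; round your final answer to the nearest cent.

€45527.62

PV of 5-year annuity: €3,180.00 × [1 − (1+0.104)^−5] / 0.104 = 11932.52299
Perpetuity value at year 5: €5,730.00 / 0.104 = 55096.15385
PV of perpetuity: 55096.15385 / (1+0.104)^5 = 33595.09826
Total PV = 11932.52299 + 33595.09826 = 45527.62126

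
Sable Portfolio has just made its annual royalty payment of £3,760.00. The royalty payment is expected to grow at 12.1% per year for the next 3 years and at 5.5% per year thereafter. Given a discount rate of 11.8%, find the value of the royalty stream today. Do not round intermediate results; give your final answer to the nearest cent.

£74813.96

D_1 = 4214.96000
D_2 = 4724.97016
D_3 = 5296.69155
Terminal value at year 3: TV = D_3×(1+g_2)/(r−g_2) = 5588.00958/0.063 = 88698.56483
P_0 = D_1/(1+r)^1 + D_2/(1+r)^2 + D_3/(1+r)^3 + TV/(1+r)^3
    = 3770.08945 + 3780.20596 + 3790.34963 + 63473.31523 = 74813.96027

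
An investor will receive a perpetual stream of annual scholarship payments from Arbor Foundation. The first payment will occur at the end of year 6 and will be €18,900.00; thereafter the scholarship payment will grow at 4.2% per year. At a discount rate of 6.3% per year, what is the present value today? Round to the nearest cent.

Value at end of year 5: C₁ / (r − g) = €18,900.00 / (0.063 − 0.042) = €900,000.0000
Discount to today: PV = €900,000.0000 / (1 + 0.063)^5 = €900,000.0000 / 1.357270 = €663,095.66

€663095.66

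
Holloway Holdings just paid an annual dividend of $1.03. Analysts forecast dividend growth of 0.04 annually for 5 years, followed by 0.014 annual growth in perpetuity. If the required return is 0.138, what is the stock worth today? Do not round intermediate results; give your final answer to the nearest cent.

$9.33

D_1 = 1.07120
D_2 = 1.11405
D_3 = 1.15861
D_4 = 1.20495
D_5 = 1.25315
Terminal value at year 5: TV = D_5×(1+g_2)/(r−g_2) = 1.27070/0.124 = 10.24755
P_0 = D_1/(1+r)^1 + D_2/(1+r)^2 + D_3/(1+r)^3 + D_4/(1+r)^4 + D_5/(1+r)^5 + TV/(1+r)^5
    = 0.94130 + 0.86024 + 0.78616 + 0.71846 + 0.65659 + 5.36919 = 9.33194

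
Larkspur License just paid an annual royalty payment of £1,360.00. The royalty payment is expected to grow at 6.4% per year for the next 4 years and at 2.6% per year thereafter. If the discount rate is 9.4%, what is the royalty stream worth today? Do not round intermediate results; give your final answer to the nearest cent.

D_1 = 1447.04000
D_2 = 1539.65056
D_3 = 1638.18820
D_4 = 1743.03224
Terminal value at year 4: TV = D_4×(1+g_2)/(r−g_2) = 1788.35108/0.068 = 26299.28057
P_0 = D_1/(1+r)^1 + D_2/(1+r)^2 + D_3/(1+r)^3 + D_4/(1+r)^4 + TV/(1+r)^4
    = 1322.70567 + 1286.43403 + 1251.15705 + 1216.84744 + 18360.08047 = 23437.22465

£23437.22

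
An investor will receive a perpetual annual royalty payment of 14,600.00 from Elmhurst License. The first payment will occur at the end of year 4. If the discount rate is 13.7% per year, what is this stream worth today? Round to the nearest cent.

72502.15

Value at end of year 3: C / r = 14,600.00 / 0.137 = 106,569.3431
Discount to today: PV = 106,569.3431 / (1 + 0.137)^3 = 106,569.3431 / 1.469878 = 72,502.15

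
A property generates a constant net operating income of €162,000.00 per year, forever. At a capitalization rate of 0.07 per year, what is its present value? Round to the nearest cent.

€2314285.71

Level perpetuity: PV = C / r = €162,000.00 / 0.07 = €2,314,285.71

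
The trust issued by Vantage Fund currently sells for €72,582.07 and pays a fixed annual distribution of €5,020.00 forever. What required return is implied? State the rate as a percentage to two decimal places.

6.92%

P = C/r ⇒ r = C/P = €5,020.00/€72,582.07 = 0.069163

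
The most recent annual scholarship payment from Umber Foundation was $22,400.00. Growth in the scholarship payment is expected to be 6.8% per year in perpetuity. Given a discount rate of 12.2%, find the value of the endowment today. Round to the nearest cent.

D₁ = D₀ × (1 + g) = $22,400.00 × 1.068 = $23,923.2000
Growing perpetuity: P = D₁ / (r − g) = $23,923.2000 / (0.122 − 0.068) = $443,022.22

$443022.22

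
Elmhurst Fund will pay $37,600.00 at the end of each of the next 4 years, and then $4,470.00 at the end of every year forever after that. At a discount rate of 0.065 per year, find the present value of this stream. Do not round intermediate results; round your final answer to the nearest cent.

PV of 4-year annuity: $37,600.00 × [1 − (1+0.065)^−4] / 0.065 = 128810.02742
Perpetuity value at year 4: $4,470.00 / 0.065 = 68769.23077
PV of perpetuity: 68769.23077 / (1+0.065)^4 = 53455.91102
Total PV = 128810.02742 + 53455.91102 = 182265.93844

$182265.94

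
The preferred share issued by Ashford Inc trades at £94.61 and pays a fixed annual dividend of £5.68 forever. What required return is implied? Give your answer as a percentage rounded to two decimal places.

6.00%

P = C/r ⇒ r = C/P = £5.68/£94.61 = 0.060036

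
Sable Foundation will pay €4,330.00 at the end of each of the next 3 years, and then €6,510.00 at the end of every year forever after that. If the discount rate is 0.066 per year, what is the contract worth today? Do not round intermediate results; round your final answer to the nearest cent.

€92873.29

PV of 3-year annuity: €4,330.00 × [1 − (1+0.066)^−3] / 0.066 = 11446.84738
Perpetuity value at year 3: €6,510.00 / 0.066 = 98636.36364
PV of perpetuity: 98636.36364 / (1+0.066)^3 = 81426.43837
Total PV = 11446.84738 + 81426.43837 = 92873.28574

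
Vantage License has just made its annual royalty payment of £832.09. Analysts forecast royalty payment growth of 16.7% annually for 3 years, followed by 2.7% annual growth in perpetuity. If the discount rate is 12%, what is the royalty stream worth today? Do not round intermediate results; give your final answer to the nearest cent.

D_1 = 971.04903
D_2 = 1133.21422
D_3 = 1322.46099
Terminal value at year 3: TV = D_3×(1+g_2)/(r−g_2) = 1358.16744/0.093 = 14603.95096
P_0 = D_1/(1+r)^1 + D_2/(1+r)^2 + D_3/(1+r)^3 + TV/(1+r)^3
    = 867.00806 + 903.39144 + 941.30161 + 10394.80383 = 13106.50494

£13106.50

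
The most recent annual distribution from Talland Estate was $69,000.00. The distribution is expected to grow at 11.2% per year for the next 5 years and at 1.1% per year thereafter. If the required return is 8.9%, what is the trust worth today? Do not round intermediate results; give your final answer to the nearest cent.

D_1 = 76728.00000
D_2 = 85321.53600
D_3 = 94877.54803
D_4 = 105503.83341
D_5 = 117320.26275
Terminal value at year 5: TV = D_5×(1+g_2)/(r−g_2) = 118610.78564/0.078 = 1520651.09800
P_0 = D_1/(1+r)^1 + D_2/(1+r)^2 + D_3/(1+r)^3 + D_4/(1+r)^4 + D_5/(1+r)^5 + TV/(1+r)^5
    = 70457.30028 + 71945.37916 + 73464.88671 + 75016.48670 + 76600.85695 + 992864.95351 = 1360349.86331

$1360349.86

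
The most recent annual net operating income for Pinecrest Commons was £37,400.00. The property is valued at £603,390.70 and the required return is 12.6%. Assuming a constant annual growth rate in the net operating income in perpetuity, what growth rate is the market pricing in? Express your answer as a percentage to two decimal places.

P = D₀(1+g)/(r−g) ⇒ P(r−g) = D₀(1+g) ⇒ g(P+D₀) = P·r − D₀
g = (P·r − D₀)/(P + D₀) = (£603,390.70×0.126 − £37,400.00) / (£603,390.70 + £37,400.00) = 0.060281

6.03%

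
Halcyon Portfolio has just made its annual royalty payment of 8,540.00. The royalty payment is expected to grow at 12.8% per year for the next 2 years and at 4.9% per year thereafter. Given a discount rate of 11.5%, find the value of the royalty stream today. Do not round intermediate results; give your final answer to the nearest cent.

156297.67

D_1 = 9633.12000
D_2 = 10866.15936
Terminal value at year 2: TV = D_2×(1+g_2)/(r−g_2) = 11398.60117/0.066 = 172706.07831
P_0 = D_1/(1+r)^1 + D_2/(1+r)^2 + TV/(1+r)^2
    = 8639.56951 + 8740.29991 + 138917.79711 = 156297.66653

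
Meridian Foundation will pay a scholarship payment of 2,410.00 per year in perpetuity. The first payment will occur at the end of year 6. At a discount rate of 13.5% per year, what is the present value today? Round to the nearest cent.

Value at end of year 5: C / r = 2,410.00 / 0.135 = 17,851.8519
Discount to today: PV = 17,851.8519 / (1 + 0.135)^5 = 17,851.8519 / 1.883559 = 9,477.72

9477.72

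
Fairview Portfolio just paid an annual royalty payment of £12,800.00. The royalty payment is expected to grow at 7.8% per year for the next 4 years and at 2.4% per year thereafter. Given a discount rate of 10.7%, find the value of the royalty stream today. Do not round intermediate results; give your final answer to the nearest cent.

£189942.66

D_1 = 13798.40000
D_2 = 14874.67520
D_3 = 16034.89987
D_4 = 17285.62206
Terminal value at year 4: TV = D_4×(1+g_2)/(r−g_2) = 17700.47698/0.083 = 213258.75885
P_0 = D_1/(1+r)^1 + D_2/(1+r)^2 + D_3/(1+r)^3 + D_4/(1+r)^4 + TV/(1+r)^4
    = 12464.67931 + 12138.14300 + 11820.16093 + 11510.50902 + 142009.17153 = 189942.66380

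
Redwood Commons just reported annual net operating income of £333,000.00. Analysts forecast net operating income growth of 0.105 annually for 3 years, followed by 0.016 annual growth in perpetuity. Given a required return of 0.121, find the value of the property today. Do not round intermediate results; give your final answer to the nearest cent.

D_1 = 367965.00000
D_2 = 406601.32500
D_3 = 449294.46412
Terminal value at year 3: TV = D_3×(1+g_2)/(r−g_2) = 456483.17555/0.105 = 4347458.81477
P_0 = D_1/(1+r)^1 + D_2/(1+r)^2 + D_3/(1+r)^3 + TV/(1+r)^3
    = 328247.10080 + 323562.03960 + 318943.84813 + 3086161.42571 = 4056914.41424

£4056914.41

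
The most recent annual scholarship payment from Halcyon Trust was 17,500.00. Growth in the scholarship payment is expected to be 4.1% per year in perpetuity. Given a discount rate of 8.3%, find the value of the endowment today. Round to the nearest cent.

433750.00

D₁ = D₀ × (1 + g) = 17,500.00 × 1.041 = 18,217.5000
Growing perpetuity: P = D₁ / (r − g) = 18,217.5000 / (0.083 − 0.041) = 433,750.00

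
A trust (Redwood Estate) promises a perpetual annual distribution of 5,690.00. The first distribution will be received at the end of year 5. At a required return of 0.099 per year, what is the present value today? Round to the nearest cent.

39399.10

Value at end of year 4: C / r = 5,690.00 / 0.099 = 57,474.7475
Discount to today: PV = 57,474.7475 / (1 + 0.099)^4 = 57,474.7475 / 1.458783 = 39,399.10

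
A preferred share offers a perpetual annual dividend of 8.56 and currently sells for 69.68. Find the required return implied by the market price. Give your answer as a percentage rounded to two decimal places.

12.28%

P = C/r ⇒ r = C/P = 8.56/69.68 = 0.122847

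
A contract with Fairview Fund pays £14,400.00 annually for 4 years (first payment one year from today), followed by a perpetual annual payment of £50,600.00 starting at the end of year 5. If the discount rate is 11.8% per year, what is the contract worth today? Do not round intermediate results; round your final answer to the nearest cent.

£318396.76

PV of 4-year annuity: £14,400.00 × [1 − (1+0.118)^−4] / 0.118 = 43922.70536
Perpetuity value at year 4: £50,600.00 / 0.118 = 428813.55932
PV of perpetuity: 428813.55932 / (1+0.118)^4 = 274474.05300
Total PV = 43922.70536 + 274474.05300 = 318396.75835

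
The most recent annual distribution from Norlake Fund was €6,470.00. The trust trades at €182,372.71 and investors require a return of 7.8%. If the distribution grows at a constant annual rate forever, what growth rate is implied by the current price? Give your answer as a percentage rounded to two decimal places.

4.11%

P = D₀(1+g)/(r−g) ⇒ P(r−g) = D₀(1+g) ⇒ g(P+D₀) = P·r − D₀
g = (P·r − D₀)/(P + D₀) = (€182,372.71×0.078 − €6,470.00) / (€182,372.71 + €6,470.00) = 0.041066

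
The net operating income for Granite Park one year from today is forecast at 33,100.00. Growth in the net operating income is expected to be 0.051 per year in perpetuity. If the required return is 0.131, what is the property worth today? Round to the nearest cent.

Growing perpetuity: P = D₁ / (r − g) = 33,100.0000 / (0.131 − 0.051) = 413,750.00

413750.00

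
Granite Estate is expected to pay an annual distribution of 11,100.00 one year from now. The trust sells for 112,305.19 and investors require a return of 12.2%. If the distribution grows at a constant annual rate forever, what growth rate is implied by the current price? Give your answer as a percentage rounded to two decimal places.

2.32%

P = D₁/(r−g) ⇒ g = r − D₁/P = 0.122 − 11,100.00/112,305.19 = 0.023162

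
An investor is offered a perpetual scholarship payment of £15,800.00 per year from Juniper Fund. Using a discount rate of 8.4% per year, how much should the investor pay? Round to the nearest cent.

£188095.24

Level perpetuity: PV = C / r = £15,800.00 / 0.084 = £188,095.24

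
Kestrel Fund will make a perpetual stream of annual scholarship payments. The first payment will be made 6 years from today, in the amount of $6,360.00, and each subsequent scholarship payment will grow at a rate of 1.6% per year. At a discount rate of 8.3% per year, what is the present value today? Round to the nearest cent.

Value at end of year 5: C₁ / (r − g) = $6,360.00 / (0.083 − 0.016) = $94,925.3731
Discount to today: PV = $94,925.3731 / (1 + 0.083)^5 = $94,925.3731 / 1.489849 = $63,714.76

$63714.76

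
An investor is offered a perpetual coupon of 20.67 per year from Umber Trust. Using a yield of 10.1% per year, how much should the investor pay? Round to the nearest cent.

Level perpetuity: PV = C / r = 20.67 / 0.101 = 204.65

204.65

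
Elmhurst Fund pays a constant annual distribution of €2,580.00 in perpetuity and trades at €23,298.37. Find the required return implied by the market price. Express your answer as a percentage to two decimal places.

P = C/r ⇒ r = C/P = €2,580.00/€23,298.37 = 0.110737

11.07%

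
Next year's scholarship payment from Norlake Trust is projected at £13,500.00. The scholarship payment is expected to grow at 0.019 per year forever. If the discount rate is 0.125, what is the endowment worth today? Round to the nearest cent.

£127358.49

Growing perpetuity: P = D₁ / (r − g) = £13,500.0000 / (0.125 − 0.019) = £127,358.49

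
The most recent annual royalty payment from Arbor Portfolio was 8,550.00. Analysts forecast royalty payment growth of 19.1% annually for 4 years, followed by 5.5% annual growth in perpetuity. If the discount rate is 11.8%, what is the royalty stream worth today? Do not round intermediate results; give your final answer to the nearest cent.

D_1 = 10183.05000
D_2 = 12128.01255
D_3 = 14444.46295
D_4 = 17203.35537
Terminal value at year 4: TV = D_4×(1+g_2)/(r−g_2) = 18149.53992/0.063 = 288087.93516
P_0 = D_1/(1+r)^1 + D_2/(1+r)^2 + D_3/(1+r)^3 + D_4/(1+r)^4 + TV/(1+r)^4
    = 9108.27370 + 9702.99998 + 10336.55902 + 11011.48639 + 184398.70070 = 224558.01980

224558.02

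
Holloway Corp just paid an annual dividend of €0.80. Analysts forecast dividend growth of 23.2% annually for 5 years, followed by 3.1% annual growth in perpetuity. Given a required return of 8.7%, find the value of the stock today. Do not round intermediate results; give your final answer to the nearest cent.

€33.46

D_1 = 0.98560
D_2 = 1.21426
D_3 = 1.49597
D_4 = 1.84303
D_5 = 2.27062
Terminal value at year 5: TV = D_5×(1+g_2)/(r−g_2) = 2.34100/0.056 = 41.80365
P_0 = D_1/(1+r)^1 + D_2/(1+r)^2 + D_3/(1+r)^3 + D_4/(1+r)^4 + D_5/(1+r)^5 + TV/(1+r)^5
    = 0.90672 + 1.02767 + 1.16475 + 1.32012 + 1.49622 + 27.54650 = 33.46198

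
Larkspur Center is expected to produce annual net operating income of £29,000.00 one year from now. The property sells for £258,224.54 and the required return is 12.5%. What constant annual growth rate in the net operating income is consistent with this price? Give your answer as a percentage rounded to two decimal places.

1.27%

P = D₁/(r−g) ⇒ g = r − D₁/P = 0.125 − £29,000.00/£258,224.54 = 0.012695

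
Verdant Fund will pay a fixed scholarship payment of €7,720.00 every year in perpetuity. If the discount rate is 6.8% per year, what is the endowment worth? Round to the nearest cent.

€113529.41

Level perpetuity: PV = C / r = €7,720.00 / 0.068 = €113,529.41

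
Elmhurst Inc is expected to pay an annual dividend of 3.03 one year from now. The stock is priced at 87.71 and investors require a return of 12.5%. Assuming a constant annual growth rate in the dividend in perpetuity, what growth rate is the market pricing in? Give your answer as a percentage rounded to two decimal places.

9.05%

P = D₁/(r−g) ⇒ g = r − D₁/P = 0.125 − 3.03/87.71 = 0.090454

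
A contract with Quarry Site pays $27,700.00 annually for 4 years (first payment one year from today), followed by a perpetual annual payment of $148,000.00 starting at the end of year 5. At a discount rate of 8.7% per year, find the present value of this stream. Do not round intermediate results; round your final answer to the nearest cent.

$1308830.87

PV of 4-year annuity: $27,700.00 × [1 − (1+0.087)^−4] / 0.087 = 90334.36487
Perpetuity value at year 4: $148,000.00 / 0.087 = 1701149.42529
PV of perpetuity: 1701149.42529 / (1+0.087)^4 = 1218496.50105
Total PV = 90334.36487 + 1218496.50105 = 1308830.86592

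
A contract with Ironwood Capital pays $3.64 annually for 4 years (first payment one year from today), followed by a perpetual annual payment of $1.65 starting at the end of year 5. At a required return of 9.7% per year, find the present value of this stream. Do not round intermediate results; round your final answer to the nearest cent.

PV of 4-year annuity: $3.64 × [1 − (1+0.097)^−4] / 0.097 = 11.61364
Perpetuity value at year 4: $1.65 / 0.097 = 17.01031
PV of perpetuity: 17.01031 / (1+0.097)^4 = 11.74588
Total PV = 11.61364 + 11.74588 = 23.35953

$23.36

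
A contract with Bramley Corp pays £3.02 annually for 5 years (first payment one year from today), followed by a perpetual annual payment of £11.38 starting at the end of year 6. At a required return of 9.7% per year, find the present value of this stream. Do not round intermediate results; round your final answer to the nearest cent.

£85.38

PV of 5-year annuity: £3.02 × [1 − (1+0.097)^−5] / 0.097 = 11.53646
Perpetuity value at year 5: £11.38 / 0.097 = 117.31959
PV of perpetuity: 117.31959 / (1+0.097)^5 = 73.84777
Total PV = 11.53646 + 73.84777 = 85.38423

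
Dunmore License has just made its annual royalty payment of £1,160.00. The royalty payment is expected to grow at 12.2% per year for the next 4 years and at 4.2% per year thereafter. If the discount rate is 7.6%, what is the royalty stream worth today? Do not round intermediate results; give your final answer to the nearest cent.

D_1 = 1301.52000
D_2 = 1460.30544
D_3 = 1638.46270
D_4 = 1838.35515
Terminal value at year 4: TV = D_4×(1+g_2)/(r−g_2) = 1915.56607/0.034 = 56340.17853
P_0 = D_1/(1+r)^1 + D_2/(1+r)^2 + D_3/(1+r)^3 + D_4/(1+r)^4 + TV/(1+r)^4
    = 1209.59108 + 1261.30222 + 1315.22406 + 1371.45111 + 42030.94296 = 47188.51144

£47188.51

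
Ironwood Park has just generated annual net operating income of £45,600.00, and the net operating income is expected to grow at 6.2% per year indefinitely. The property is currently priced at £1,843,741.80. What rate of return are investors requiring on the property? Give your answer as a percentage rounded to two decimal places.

8.83%

D₁ = £45,600.00 × 1.062 = £48,427.2000
P = D₁/(r − g) ⇒ r = D₁/P + g = £48,427.2000/£1,843,741.80 + 0.062 = 0.026266 + 0.062 = 0.088266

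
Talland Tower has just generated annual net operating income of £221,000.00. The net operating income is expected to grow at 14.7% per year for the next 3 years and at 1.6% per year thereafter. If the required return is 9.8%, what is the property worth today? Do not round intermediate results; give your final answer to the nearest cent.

£3845397.69

D_1 = 253487.00000
D_2 = 290749.58900
D_3 = 333489.77858
Terminal value at year 3: TV = D_3×(1+g_2)/(r−g_2) = 338825.61504/0.082 = 4132019.69561
P_0 = D_1/(1+r)^1 + D_2/(1+r)^2 + D_3/(1+r)^3 + TV/(1+r)^3
    = 230862.47723 + 241165.08323 + 251927.45944 + 3121442.66815 = 3845397.68805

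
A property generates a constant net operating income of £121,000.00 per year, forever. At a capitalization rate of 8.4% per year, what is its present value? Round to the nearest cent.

Level perpetuity: PV = C / r = £121,000.00 / 0.084 = £1,440,476.19

£1440476.19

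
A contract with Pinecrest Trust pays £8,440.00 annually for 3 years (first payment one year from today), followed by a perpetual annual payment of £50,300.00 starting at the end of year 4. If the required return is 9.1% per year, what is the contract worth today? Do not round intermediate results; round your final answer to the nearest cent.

£446975.82

PV of 3-year annuity: £8,440.00 × [1 − (1+0.091)^−3] / 0.091 = 21326.10871
Perpetuity value at year 3: £50,300.00 / 0.091 = 552747.25275
PV of perpetuity: 552747.25275 / (1+0.091)^3 = 425649.70915
Total PV = 21326.10871 + 425649.70915 = 446975.81786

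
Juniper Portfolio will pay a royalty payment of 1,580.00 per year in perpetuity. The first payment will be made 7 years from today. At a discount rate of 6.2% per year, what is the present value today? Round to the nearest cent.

Value at end of year 6: C / r = 1,580.00 / 0.062 = 25,483.8710
Discount to today: PV = 25,483.8710 / (1 + 0.062)^6 = 25,483.8710 / 1.434654 = 17,763.08

17763.08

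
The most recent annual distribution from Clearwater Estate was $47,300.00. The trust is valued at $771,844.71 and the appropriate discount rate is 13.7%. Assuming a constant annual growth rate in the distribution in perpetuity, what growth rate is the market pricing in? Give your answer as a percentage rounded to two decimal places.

P = D₀(1+g)/(r−g) ⇒ P(r−g) = D₀(1+g) ⇒ g(P+D₀) = P·r − D₀
g = (P·r − D₀)/(P + D₀) = ($771,844.71×0.137 − $47,300.00) / ($771,844.71 + $47,300.00) = 0.071346

7.13%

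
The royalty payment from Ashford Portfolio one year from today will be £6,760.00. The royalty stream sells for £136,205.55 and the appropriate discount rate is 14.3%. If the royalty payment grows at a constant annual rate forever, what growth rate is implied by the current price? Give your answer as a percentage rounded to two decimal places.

9.34%

P = D₁/(r−g) ⇒ g = r − D₁/P = 0.143 − £6,760.00/£136,205.55 = 0.093369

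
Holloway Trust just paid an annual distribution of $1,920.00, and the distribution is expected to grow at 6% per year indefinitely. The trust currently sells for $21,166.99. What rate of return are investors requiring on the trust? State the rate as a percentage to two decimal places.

D₁ = $1,920.00 × 1.06 = $2,035.2000
P = D₁/(r − g) ⇒ r = D₁/P + g = $2,035.2000/$21,166.99 + 0.06 = 0.096150 + 0.06 = 0.156150

15.61%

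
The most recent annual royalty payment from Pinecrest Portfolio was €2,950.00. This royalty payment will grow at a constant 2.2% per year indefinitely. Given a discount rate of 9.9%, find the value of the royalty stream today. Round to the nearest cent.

D₁ = D₀ × (1 + g) = €2,950.00 × 1.022 = €3,014.9000
Growing perpetuity: P = D₁ / (r − g) = €3,014.9000 / (0.099 − 0.022) = €39,154.55

€39154.55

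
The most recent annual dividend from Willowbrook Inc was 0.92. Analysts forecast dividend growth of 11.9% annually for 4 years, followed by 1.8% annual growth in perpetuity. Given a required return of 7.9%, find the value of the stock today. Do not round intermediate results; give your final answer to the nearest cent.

21.79

D_1 = 1.02948
D_2 = 1.15199
D_3 = 1.28907
D_4 = 1.44247
Terminal value at year 4: TV = D_4×(1+g_2)/(r−g_2) = 1.46844/0.061 = 24.07277
P_0 = D_1/(1+r)^1 + D_2/(1+r)^2 + D_3/(1+r)^3 + D_4/(1+r)^4 + TV/(1+r)^4
    = 0.95411 + 0.98948 + 1.02616 + 1.06420 + 17.75989 = 21.79383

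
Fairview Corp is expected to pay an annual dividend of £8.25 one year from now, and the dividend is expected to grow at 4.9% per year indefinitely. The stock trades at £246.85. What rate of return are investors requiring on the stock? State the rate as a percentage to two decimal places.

P = D₁/(r − g) ⇒ r = D₁/P + g = £8.2500/£246.85 + 0.049 = 0.033421 + 0.049 = 0.082421

8.24%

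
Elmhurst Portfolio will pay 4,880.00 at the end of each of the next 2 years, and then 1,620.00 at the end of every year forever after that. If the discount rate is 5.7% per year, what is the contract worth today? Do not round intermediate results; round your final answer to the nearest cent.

34423.13

PV of 2-year annuity: 4,880.00 × [1 − (1+0.057)^−2] / 0.057 = 8984.71155
Perpetuity value at year 2: 1,620.00 / 0.057 = 28421.05263
PV of perpetuity: 28421.05263 / (1+0.057)^2 = 25438.42298
Total PV = 8984.71155 + 25438.42298 = 34423.13453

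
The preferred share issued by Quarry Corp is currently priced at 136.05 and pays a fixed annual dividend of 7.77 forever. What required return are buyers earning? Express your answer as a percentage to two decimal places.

5.71%

P = C/r ⇒ r = C/P = 7.77/136.05 = 0.057111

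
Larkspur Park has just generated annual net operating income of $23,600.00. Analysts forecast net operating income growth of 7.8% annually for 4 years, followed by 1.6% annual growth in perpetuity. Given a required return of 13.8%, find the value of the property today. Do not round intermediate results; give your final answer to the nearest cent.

D_1 = 25440.80000
D_2 = 27425.18240
D_3 = 29564.34663
D_4 = 31870.36566
Terminal value at year 4: TV = D_4×(1+g_2)/(r−g_2) = 32380.29151/0.122 = 265412.22553
P_0 = D_1/(1+r)^1 + D_2/(1+r)^2 + D_3/(1+r)^3 + D_4/(1+r)^4 + TV/(1+r)^4
    = 22355.71178 + 21177.02750 + 20060.48826 + 19002.81753 + 158252.97221 = 240849.01727

$240849.02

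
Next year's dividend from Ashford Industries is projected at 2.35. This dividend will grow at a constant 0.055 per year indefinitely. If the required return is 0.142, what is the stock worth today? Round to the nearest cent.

Growing perpetuity: P = D₁ / (r − g) = 2.3500 / (0.142 − 0.055) = 27.01

27.01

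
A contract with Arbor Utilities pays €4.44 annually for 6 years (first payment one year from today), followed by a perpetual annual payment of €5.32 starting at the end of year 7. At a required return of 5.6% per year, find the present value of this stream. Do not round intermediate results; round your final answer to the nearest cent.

€90.62

PV of 6-year annuity: €4.44 × [1 − (1+0.056)^−6] / 0.056 = 22.11002
Perpetuity value at year 6: €5.32 / 0.056 = 95.00000
PV of perpetuity: 95.00000 / (1+0.056)^6 = 68.50781
Total PV = 22.11002 + 68.50781 = 90.61783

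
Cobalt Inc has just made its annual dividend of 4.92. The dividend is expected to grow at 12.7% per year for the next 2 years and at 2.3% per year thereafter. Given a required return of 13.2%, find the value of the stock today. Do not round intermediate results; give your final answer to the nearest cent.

D_1 = 5.54484
D_2 = 6.24903
Terminal value at year 2: TV = D_2×(1+g_2)/(r−g_2) = 6.39276/0.109 = 58.64920
P_0 = D_1/(1+r)^1 + D_2/(1+r)^2 + TV/(1+r)^2
    = 4.89827 + 4.87663 + 45.76877 = 55.54367

55.54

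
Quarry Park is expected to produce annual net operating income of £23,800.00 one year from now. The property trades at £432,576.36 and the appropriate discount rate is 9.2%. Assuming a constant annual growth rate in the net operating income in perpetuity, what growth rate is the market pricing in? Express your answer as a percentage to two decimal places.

3.70%

P = D₁/(r−g) ⇒ g = r − D₁/P = 0.092 − £23,800.00/£432,576.36 = 0.036981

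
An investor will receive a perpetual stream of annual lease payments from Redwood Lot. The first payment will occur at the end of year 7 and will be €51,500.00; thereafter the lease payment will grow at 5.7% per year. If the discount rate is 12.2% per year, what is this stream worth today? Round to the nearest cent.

€397133.69

Value at end of year 6: C₁ / (r − g) = €51,500.00 / (0.122 − 0.057) = €792,307.6923
Discount to today: PV = €792,307.6923 / (1 + 0.122)^6 = €792,307.6923 / 1.995065 = €397,133.69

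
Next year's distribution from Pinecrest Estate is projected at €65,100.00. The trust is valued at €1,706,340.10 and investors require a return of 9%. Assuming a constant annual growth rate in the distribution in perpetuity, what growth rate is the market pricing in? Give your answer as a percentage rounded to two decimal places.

5.18%

P = D₁/(r−g) ⇒ g = r − D₁/P = 0.09 − €65,100.00/€1,706,340.10 = 0.051848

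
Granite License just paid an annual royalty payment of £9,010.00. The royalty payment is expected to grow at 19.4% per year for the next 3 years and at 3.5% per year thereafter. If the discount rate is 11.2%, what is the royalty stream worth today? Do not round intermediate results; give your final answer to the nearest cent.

£181140.67

D_1 = 10757.94000
D_2 = 12844.98036
D_3 = 15336.90655
Terminal value at year 3: TV = D_3×(1+g_2)/(r−g_2) = 15873.69828/0.077 = 206151.92570
P_0 = D_1/(1+r)^1 + D_2/(1+r)^2 + D_3/(1+r)^3 + TV/(1+r)^3
    = 9674.40647 + 10387.80695 + 11153.81430 + 149924.64675 = 181140.67448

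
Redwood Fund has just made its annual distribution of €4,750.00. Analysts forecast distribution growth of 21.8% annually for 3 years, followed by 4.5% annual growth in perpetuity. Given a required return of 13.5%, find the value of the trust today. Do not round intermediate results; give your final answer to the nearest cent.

€84596.36

D_1 = 5785.50000
D_2 = 7046.73900
D_3 = 8582.92810
Terminal value at year 3: TV = D_3×(1+g_2)/(r−g_2) = 8969.15987/0.09 = 99657.33185
P_0 = D_1/(1+r)^1 + D_2/(1+r)^2 + D_3/(1+r)^3 + TV/(1+r)^3
    = 5097.35683 + 5470.11508 + 5870.13231 + 68158.75845 = 84596.36267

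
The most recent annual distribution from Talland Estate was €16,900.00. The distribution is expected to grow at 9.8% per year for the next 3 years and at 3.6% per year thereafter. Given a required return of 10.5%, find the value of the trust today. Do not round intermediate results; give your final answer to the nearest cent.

€299013.47

D_1 = 18556.20000
D_2 = 20374.70760
D_3 = 22371.42894
Terminal value at year 3: TV = D_3×(1+g_2)/(r−g_2) = 23176.80039/0.069 = 335895.65778
P_0 = D_1/(1+r)^1 + D_2/(1+r)^2 + D_3/(1+r)^3 + TV/(1+r)^3
    = 16792.94118 + 16686.56055 + 16580.85384 + 248953.10976 = 299013.46532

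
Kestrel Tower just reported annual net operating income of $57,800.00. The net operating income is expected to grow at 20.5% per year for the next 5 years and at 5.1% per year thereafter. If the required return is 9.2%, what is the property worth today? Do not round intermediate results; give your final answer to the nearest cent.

$2816298.36

D_1 = 69649.00000
D_2 = 83927.04500
D_3 = 101132.08923
D_4 = 121864.16752
D_5 = 146846.32186
Terminal value at year 5: TV = D_5×(1+g_2)/(r−g_2) = 154335.48427/0.041 = 3764280.10419
P_0 = D_1/(1+r)^1 + D_2/(1+r)^2 + D_3/(1+r)^3 + D_4/(1+r)^4 + D_5/(1+r)^5 + TV/(1+r)^5
    = 63781.13553 + 70381.19809 + 77664.23416 + 85700.91773 + 94569.23614 + 2424201.63855 = 2816298.36020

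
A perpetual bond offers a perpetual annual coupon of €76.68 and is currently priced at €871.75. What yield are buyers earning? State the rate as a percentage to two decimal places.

8.80%

P = C/r ⇒ r = C/P = €76.68/€871.75 = 0.087961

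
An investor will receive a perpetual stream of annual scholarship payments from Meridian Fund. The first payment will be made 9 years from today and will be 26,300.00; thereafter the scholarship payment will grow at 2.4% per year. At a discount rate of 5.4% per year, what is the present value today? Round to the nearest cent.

Value at end of year 8: C₁ / (r − g) = 26,300.00 / (0.054 − 0.024) = 876,666.6667
Discount to today: PV = 876,666.6667 / (1 + 0.054)^8 = 876,666.6667 / 1.523088 = 575,585.18

575585.18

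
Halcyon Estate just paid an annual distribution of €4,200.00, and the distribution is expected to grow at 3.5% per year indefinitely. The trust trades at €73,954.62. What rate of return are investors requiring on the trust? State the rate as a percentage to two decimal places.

9.38%

D₁ = €4,200.00 × 1.035 = €4,347.0000
P = D₁/(r − g) ⇒ r = D₁/P + g = €4,347.0000/€73,954.62 + 0.035 = 0.058779 + 0.035 = 0.093779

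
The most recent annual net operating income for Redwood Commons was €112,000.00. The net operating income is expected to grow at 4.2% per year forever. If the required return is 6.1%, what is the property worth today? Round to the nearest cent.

€6142315.79

D₁ = D₀ × (1 + g) = €112,000.00 × 1.042 = €116,704.0000
Growing perpetuity: P = D₁ / (r − g) = €116,704.0000 / (0.061 − 0.042) = €6,142,315.79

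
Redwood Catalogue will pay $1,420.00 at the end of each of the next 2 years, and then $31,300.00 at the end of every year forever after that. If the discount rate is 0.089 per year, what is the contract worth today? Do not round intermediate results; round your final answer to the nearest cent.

$299051.77

PV of 2-year annuity: $1,420.00 × [1 − (1+0.089)^−2] / 0.089 = 2501.33019
Perpetuity value at year 2: $31,300.00 / 0.089 = 351685.39326
PV of perpetuity: 351685.39326 / (1+0.089)^2 = 296550.43908
Total PV = 2501.33019 + 296550.43908 = 299051.76926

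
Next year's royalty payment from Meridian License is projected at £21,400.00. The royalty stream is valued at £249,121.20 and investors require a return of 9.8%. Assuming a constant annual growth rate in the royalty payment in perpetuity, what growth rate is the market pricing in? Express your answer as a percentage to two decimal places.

1.21%

P = D₁/(r−g) ⇒ g = r − D₁/P = 0.098 − £21,400.00/£249,121.20 = 0.012098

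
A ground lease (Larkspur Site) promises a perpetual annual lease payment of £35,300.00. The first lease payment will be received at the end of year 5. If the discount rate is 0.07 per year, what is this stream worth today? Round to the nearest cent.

£384717.16

Value at end of year 4: C / r = £35,300.00 / 0.07 = £504,285.7143
Discount to today: PV = £504,285.7143 / (1 + 0.07)^4 = £504,285.7143 / 1.310796 = £384,717.16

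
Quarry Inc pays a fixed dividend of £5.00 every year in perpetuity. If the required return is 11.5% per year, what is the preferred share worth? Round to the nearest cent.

£43.48

Level perpetuity: PV = C / r = £5.00 / 0.115 = £43.48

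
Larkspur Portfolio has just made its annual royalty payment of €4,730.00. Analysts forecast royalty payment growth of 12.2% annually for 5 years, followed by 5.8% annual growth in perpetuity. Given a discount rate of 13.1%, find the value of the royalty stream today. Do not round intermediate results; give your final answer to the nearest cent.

€88959.48

D_1 = 5307.06000
D_2 = 5954.52132
D_3 = 6680.97292
D_4 = 7496.05162
D_5 = 8410.56991
Terminal value at year 5: TV = D_5×(1+g_2)/(r−g_2) = 8898.38297/0.073 = 121895.65712
P_0 = D_1/(1+r)^1 + D_2/(1+r)^2 + D_3/(1+r)^3 + D_4/(1+r)^4 + D_5/(1+r)^5 + TV/(1+r)^5
    = 4692.36074 + 4655.02100 + 4617.97839 + 4581.23056 + 4544.77514 + 65868.11094 = 88959.47677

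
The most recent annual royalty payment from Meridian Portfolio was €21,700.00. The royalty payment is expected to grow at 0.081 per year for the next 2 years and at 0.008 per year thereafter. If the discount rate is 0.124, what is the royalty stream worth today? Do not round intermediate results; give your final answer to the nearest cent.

€215355.16

D_1 = 23457.70000
D_2 = 25357.77370
Terminal value at year 2: TV = D_2×(1+g_2)/(r−g_2) = 25560.63589/0.116 = 220350.30939
P_0 = D_1/(1+r)^1 + D_2/(1+r)^2 + TV/(1+r)^2
    = 20869.83986 + 20071.43851 + 174413.87947 = 215355.15784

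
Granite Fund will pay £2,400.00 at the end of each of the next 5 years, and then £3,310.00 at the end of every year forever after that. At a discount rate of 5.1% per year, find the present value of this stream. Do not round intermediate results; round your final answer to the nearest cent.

£60973.00

PV of 5-year annuity: £2,400.00 × [1 − (1+0.051)^−5] / 0.051 = 10362.08348
Perpetuity value at year 5: £3,310.00 / 0.051 = 64901.96078
PV of perpetuity: 64901.96078 / (1+0.051)^5 = 50610.92065
Total PV = 10362.08348 + 50610.92065 = 60973.00413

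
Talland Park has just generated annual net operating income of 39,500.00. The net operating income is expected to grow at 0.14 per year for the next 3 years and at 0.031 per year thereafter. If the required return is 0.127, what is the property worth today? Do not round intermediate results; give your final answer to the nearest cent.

D_1 = 45030.00000
D_2 = 51334.20000
D_3 = 58520.98800
Terminal value at year 3: TV = D_3×(1+g_2)/(r−g_2) = 60335.13863/0.096 = 628491.02737
P_0 = D_1/(1+r)^1 + D_2/(1+r)^2 + D_3/(1+r)^3 + TV/(1+r)^3
    = 39955.63443 + 40416.52462 + 40882.73120 + 439063.49867 = 560318.38892

560318.39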